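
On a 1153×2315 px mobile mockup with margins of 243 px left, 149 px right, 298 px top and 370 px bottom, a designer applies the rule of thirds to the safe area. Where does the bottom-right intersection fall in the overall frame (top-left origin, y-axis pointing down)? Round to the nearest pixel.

x = 750 px, y = 1396 px

Content width = 1153 − 243 − 149 = 761 px; content height = 2315 − 298 − 370 = 1647 px.
Bottom-right is two-thirds across and two-thirds down within the safe area.
x = 243 + 2 × 761/3 = 243 + 507.33 ≈ 750
y = 298 + 2 × 1647/3 = 298 + 1098.00 ≈ 1396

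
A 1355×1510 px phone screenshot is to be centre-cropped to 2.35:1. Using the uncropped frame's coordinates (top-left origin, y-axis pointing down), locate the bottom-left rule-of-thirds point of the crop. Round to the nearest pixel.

x = 452 px, y = 851 px

1355/1510 < 2.35/1, so the 2.35:1 crop keeps the full width 1355 and trims height to 1355 × 1/2.35 = 576.60 px.
Top offset = (1510 − 576.60)/2 = 466.70 px; left offset = 0.
Bottom-left is one-third across and two-thirds down within the crop:
x = 0.00 + 1 × 1355.00/3 ≈ 452; y = 466.70 + 2 × 576.60/3 ≈ 851.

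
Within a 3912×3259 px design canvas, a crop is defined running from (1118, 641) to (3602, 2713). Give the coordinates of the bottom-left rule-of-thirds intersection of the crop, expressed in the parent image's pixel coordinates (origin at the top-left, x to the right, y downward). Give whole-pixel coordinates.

(1946, 2022)

Crop width = 3602 − 1118 = 2484 px; one third is 828.00 px.
Crop height = 2713 − 641 = 2072 px; one third is 690.67 px.
The bottom-left point is one-third across and two-thirds down within the crop:
x = 1118 + 1 × 828.00 ≈ 1946; y = 641 + 2 × 690.67 ≈ 2022.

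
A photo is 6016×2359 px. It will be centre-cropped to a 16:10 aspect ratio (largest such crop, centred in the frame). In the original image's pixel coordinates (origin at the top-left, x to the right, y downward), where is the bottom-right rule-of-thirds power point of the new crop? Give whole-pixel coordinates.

6016/2359 > 16/10, so the 16:10 crop keeps the full height 2359 and trims width to 2359 × 16/10 = 3774.40 px.
Left offset = (6016 − 3774.40)/2 = 1120.80 px; top offset = 0.
Bottom-right is two-thirds across and two-thirds down within the crop:
x = 1120.80 + 2 × 3774.40/3 ≈ 3637; y = 0.00 + 2 × 2359.00/3 ≈ 1573.

x = 3637 px, y = 1573 px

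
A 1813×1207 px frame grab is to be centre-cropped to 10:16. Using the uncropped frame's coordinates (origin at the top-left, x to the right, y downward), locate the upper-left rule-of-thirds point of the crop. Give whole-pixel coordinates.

1813/1207 > 10/16, so the 10:16 crop keeps the full height 1207 and trims width to 1207 × 10/16 = 754.38 px.
Left offset = (1813 − 754.38)/2 = 529.31 px; top offset = 0.
Upper-left is one-third across and one-third down within the crop:
x = 529.31 + 1 × 754.38/3 ≈ 781; y = 0.00 + 1 × 1207.00/3 ≈ 402.

(781, 402)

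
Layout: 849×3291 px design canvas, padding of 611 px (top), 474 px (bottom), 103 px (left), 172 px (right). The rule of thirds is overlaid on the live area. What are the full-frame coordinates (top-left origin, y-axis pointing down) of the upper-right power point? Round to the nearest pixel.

(486, 1346)

Content width = 849 − 103 − 172 = 574 px; content height = 3291 − 611 − 474 = 2206 px.
Upper-right is two-thirds across and one-third down within the live area.
x = 103 + 2 × 574/3 = 103 + 382.67 ≈ 486
y = 611 + 1 × 2206/3 = 611 + 735.33 ≈ 1346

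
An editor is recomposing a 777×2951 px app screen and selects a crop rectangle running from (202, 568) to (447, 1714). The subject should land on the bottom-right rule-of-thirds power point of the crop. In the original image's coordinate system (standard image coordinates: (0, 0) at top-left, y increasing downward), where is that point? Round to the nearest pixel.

Crop width = 447 − 202 = 245 px; one third is 81.67 px.
Crop height = 1714 − 568 = 1146 px; one third is 382.00 px.
The bottom-right point is two-thirds across and two-thirds down within the crop:
x = 202 + 2 × 81.67 ≈ 365; y = 568 + 2 × 382.00 ≈ 1332.

(365, 1332)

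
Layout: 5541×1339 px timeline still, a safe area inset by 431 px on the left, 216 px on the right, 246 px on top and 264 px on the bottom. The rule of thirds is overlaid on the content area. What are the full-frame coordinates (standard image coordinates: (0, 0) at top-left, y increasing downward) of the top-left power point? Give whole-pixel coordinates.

Content width = 5541 − 431 − 216 = 4894 px; content height = 1339 − 246 − 264 = 829 px.
Top-left is one-third across and one-third down within the content area.
x = 431 + 1 × 4894/3 = 431 + 1631.33 ≈ 2062
y = 246 + 1 × 829/3 = 246 + 276.33 ≈ 522

(2062, 522)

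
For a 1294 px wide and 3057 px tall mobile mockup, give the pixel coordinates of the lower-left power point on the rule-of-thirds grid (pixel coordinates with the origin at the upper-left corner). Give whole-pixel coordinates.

The lower-left point sits one-third of the way across and two-thirds of the way down.
x = 1 × 1294/3 ≈ 431; y = 2 × 3057/3 ≈ 2038.

x = 431 px, y = 2038 px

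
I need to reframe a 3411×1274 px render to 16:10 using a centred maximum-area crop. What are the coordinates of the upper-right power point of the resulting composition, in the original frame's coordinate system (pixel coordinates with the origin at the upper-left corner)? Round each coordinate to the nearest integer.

x = 2045 px, y = 425 px

3411/1274 > 16/10, so the 16:10 crop keeps the full height 1274 and trims width to 1274 × 16/10 = 2038.40 px.
Left offset = (3411 − 2038.40)/2 = 686.30 px; top offset = 0.
Upper-right is two-thirds across and one-third down within the crop:
x = 686.30 + 2 × 2038.40/3 ≈ 2045; y = 0.00 + 1 × 1274.00/3 ≈ 425.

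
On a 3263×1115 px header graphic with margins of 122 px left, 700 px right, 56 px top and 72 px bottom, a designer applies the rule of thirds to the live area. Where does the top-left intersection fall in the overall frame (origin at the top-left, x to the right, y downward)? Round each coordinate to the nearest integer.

Content width = 3263 − 122 − 700 = 2441 px; content height = 1115 − 56 − 72 = 987 px.
Top-left is one-third across and one-third down within the live area.
x = 122 + 1 × 2441/3 = 122 + 813.67 ≈ 936
y = 56 + 1 × 987/3 = 56 + 329.00 ≈ 385

x = 936 px, y = 385 px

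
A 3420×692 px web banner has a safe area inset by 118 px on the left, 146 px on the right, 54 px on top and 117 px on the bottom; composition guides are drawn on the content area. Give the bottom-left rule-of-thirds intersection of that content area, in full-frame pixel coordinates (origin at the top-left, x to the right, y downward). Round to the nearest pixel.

Content width = 3420 − 118 − 146 = 3156 px; content height = 692 − 54 − 117 = 521 px.
Bottom-left is one-third across and two-thirds down within the content area.
x = 118 + 1 × 3156/3 = 118 + 1052.00 ≈ 1170
y = 54 + 2 × 521/3 = 54 + 347.33 ≈ 401

(1170, 401)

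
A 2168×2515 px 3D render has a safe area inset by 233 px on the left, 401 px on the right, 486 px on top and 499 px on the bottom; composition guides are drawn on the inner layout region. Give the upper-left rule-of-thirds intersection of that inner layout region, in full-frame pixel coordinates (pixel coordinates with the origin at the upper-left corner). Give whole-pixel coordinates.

x = 744 px, y = 996 px

Content width = 2168 − 233 − 401 = 1534 px; content height = 2515 − 486 − 499 = 1530 px.
Upper-left is one-third across and one-third down within the inner layout region.
x = 233 + 1 × 1534/3 = 233 + 511.33 ≈ 744
y = 486 + 1 × 1530/3 = 486 + 510.00 ≈ 996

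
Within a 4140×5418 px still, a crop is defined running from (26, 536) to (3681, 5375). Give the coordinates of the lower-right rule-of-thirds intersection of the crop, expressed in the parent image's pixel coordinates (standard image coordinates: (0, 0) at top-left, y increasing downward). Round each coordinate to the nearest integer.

Crop width = 3681 − 26 = 3655 px; one third is 1218.33 px.
Crop height = 5375 − 536 = 4839 px; one third is 1613.00 px.
The lower-right point is two-thirds across and two-thirds down within the crop:
x = 26 + 2 × 1218.33 ≈ 2463; y = 536 + 2 × 1613.00 ≈ 3762.

(2463, 3762)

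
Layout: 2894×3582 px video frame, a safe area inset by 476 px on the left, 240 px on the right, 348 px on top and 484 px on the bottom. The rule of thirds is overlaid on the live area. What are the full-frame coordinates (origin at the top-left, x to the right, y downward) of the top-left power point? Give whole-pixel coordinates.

Content width = 2894 − 476 − 240 = 2178 px; content height = 3582 − 348 − 484 = 2750 px.
Top-left is one-third across and one-third down within the live area.
x = 476 + 1 × 2178/3 = 476 + 726.00 ≈ 1202
y = 348 + 1 × 2750/3 = 348 + 916.67 ≈ 1265

x = 1202 px, y = 1265 px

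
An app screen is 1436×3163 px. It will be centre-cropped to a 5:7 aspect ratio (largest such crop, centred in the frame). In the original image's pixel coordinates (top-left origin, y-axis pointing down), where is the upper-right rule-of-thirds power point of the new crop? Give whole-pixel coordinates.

x = 957 px, y = 1246 px

1436/3163 < 5/7, so the 5:7 crop keeps the full width 1436 and trims height to 1436 × 7/5 = 2010.40 px.
Top offset = (3163 − 2010.40)/2 = 576.30 px; left offset = 0.
Upper-right is two-thirds across and one-third down within the crop:
x = 0.00 + 2 × 1436.00/3 ≈ 957; y = 576.30 + 1 × 2010.40/3 ≈ 1246.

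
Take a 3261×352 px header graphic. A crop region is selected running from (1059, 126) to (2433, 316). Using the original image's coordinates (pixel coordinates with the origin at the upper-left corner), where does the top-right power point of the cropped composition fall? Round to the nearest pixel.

Crop width = 2433 − 1059 = 1374 px; one third is 458.00 px.
Crop height = 316 − 126 = 190 px; one third is 63.33 px.
The top-right point is two-thirds across and one-third down within the crop:
x = 1059 + 2 × 458.00 ≈ 1975; y = 126 + 1 × 63.33 ≈ 189.

(1975, 189)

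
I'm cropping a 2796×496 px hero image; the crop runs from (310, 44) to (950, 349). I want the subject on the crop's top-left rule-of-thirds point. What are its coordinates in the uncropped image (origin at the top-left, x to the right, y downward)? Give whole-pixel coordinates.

Crop width = 950 − 310 = 640 px; one third is 213.33 px.
Crop height = 349 − 44 = 305 px; one third is 101.67 px.
The top-left point is one-third across and one-third down within the crop:
x = 310 + 1 × 213.33 ≈ 523; y = 44 + 1 × 101.67 ≈ 146.

(523, 146)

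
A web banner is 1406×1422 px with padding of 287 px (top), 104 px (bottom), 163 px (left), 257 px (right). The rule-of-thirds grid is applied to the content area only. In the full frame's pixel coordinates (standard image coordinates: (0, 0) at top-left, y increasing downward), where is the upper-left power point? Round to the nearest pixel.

Content width = 1406 − 163 − 257 = 986 px; content height = 1422 − 287 − 104 = 1031 px.
Upper-left is one-third across and one-third down within the content area.
x = 163 + 1 × 986/3 = 163 + 328.67 ≈ 492
y = 287 + 1 × 1031/3 = 287 + 343.67 ≈ 631

(492, 631)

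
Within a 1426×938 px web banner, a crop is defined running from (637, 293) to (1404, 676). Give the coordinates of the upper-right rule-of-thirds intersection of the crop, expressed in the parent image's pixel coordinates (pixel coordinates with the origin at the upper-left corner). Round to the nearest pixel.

x = 1148 px, y = 421 px

Crop width = 1404 − 637 = 767 px; one third is 255.67 px.
Crop height = 676 − 293 = 383 px; one third is 127.67 px.
The upper-right point is two-thirds across and one-third down within the crop:
x = 637 + 2 × 255.67 ≈ 1148; y = 293 + 1 × 127.67 ≈ 421.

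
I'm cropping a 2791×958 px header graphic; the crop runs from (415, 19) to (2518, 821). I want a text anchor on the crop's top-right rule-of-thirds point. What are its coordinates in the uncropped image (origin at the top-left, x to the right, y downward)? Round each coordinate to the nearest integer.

x = 1817 px, y = 286 px

Crop width = 2518 − 415 = 2103 px; one third is 701.00 px.
Crop height = 821 − 19 = 802 px; one third is 267.33 px.
The top-right point is two-thirds across and one-third down within the crop:
x = 415 + 2 × 701.00 ≈ 1817; y = 19 + 1 × 267.33 ≈ 286.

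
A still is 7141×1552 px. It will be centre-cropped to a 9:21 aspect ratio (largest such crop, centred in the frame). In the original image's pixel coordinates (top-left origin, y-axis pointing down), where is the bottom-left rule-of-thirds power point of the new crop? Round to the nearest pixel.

x = 3460 px, y = 1035 px

7141/1552 > 9/21, so the 9:21 crop keeps the full height 1552 and trims width to 1552 × 9/21 = 665.14 px.
Left offset = (7141 − 665.14)/2 = 3237.93 px; top offset = 0.
Bottom-left is one-third across and two-thirds down within the crop:
x = 3237.93 + 1 × 665.14/3 ≈ 3460; y = 0.00 + 2 × 1552.00/3 ≈ 1035.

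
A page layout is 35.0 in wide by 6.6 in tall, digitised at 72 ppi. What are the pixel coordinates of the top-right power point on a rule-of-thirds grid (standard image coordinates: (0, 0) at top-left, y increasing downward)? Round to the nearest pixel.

(1680, 158)

In pixels the canvas is 35.0 × 72 = 2520 wide and 6.6 × 72 = 475.2 tall.
The top-right point is two-thirds across and one-third down:
x = 2 × 2520/3 ≈ 1680; y = 1 × 475.2/3 ≈ 158.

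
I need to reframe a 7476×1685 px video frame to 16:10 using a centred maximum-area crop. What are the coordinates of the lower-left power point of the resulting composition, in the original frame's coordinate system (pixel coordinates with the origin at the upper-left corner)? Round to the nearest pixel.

(3289, 1123)

7476/1685 > 16/10, so the 16:10 crop keeps the full height 1685 and trims width to 1685 × 16/10 = 2696.00 px.
Left offset = (7476 − 2696.00)/2 = 2390.00 px; top offset = 0.
Lower-left is one-third across and two-thirds down within the crop:
x = 2390.00 + 1 × 2696.00/3 ≈ 3289; y = 0.00 + 2 × 1685.00/3 ≈ 1123.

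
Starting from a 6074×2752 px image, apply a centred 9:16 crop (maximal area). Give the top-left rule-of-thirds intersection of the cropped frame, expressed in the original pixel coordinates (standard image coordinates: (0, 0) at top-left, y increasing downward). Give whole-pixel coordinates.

6074/2752 > 9/16, so the 9:16 crop keeps the full height 2752 and trims width to 2752 × 9/16 = 1548.00 px.
Left offset = (6074 − 1548.00)/2 = 2263.00 px; top offset = 0.
Top-left is one-third across and one-third down within the crop:
x = 2263.00 + 1 × 1548.00/3 ≈ 2779; y = 0.00 + 1 × 2752.00/3 ≈ 917.

x = 2779 px, y = 917 px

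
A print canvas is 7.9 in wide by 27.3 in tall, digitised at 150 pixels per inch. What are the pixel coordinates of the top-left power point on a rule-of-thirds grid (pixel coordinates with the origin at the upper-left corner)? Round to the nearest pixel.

In pixels the canvas is 7.9 × 150 = 1185 wide and 27.3 × 150 = 4095 tall.
The top-left point is one-third across and one-third down:
x = 1 × 1185/3 ≈ 395; y = 1 × 4095/3 ≈ 1365.

x = 395 px, y = 1365 px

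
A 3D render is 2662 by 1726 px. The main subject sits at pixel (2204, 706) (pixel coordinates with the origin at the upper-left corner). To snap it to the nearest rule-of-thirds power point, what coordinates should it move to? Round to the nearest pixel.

Third lines: x ∈ {887, 1775}, y ∈ {575, 1151}.
2204 is closer to x = 1775; 706 is closer to y = 575.
So the nearest intersection is the upper-right power point.

x = 1775 px, y = 575 px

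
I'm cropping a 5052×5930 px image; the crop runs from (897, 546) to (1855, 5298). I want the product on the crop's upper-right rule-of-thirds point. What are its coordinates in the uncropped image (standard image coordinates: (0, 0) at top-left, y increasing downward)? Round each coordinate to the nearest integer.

(1536, 2130)

Crop width = 1855 − 897 = 958 px; one third is 319.33 px.
Crop height = 5298 − 546 = 4752 px; one third is 1584.00 px.
The upper-right point is two-thirds across and one-third down within the crop:
x = 897 + 2 × 319.33 ≈ 1536; y = 546 + 1 × 1584.00 ≈ 2130.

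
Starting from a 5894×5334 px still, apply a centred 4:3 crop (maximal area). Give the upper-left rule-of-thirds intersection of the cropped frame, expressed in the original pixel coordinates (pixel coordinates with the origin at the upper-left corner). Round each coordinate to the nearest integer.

(1965, 1930)

5894/5334 < 4/3, so the 4:3 crop keeps the full width 5894 and trims height to 5894 × 3/4 = 4420.50 px.
Top offset = (5334 − 4420.50)/2 = 456.75 px; left offset = 0.
Upper-left is one-third across and one-third down within the crop:
x = 0.00 + 1 × 5894.00/3 ≈ 1965; y = 456.75 + 1 × 4420.50/3 ≈ 1930.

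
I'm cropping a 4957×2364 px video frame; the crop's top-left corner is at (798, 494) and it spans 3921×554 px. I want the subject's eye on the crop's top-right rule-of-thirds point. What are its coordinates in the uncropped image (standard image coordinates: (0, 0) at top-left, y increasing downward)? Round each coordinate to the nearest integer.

(3412, 679)

One third of the crop width 3921 is 1307.00 px.
One third of the crop height 554 is 184.67 px.
The top-right point is two-thirds across and one-third down within the crop:
x = 798 + 2 × 1307.00 ≈ 3412; y = 494 + 1 × 184.67 ≈ 679.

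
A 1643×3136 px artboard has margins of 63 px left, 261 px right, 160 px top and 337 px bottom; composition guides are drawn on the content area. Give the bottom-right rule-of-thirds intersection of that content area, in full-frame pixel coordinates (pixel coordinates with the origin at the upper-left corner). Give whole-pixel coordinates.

(942, 1919)

Content width = 1643 − 63 − 261 = 1319 px; content height = 3136 − 160 − 337 = 2639 px.
Bottom-right is two-thirds across and two-thirds down within the content area.
x = 63 + 2 × 1319/3 = 63 + 879.33 ≈ 942
y = 160 + 2 × 2639/3 = 160 + 1759.33 ≈ 1919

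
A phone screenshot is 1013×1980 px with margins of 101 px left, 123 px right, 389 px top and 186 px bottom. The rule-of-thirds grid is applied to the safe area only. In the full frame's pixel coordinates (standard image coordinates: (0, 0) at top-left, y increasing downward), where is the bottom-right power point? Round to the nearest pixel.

Content width = 1013 − 101 − 123 = 789 px; content height = 1980 − 389 − 186 = 1405 px.
Bottom-right is two-thirds across and two-thirds down within the safe area.
x = 101 + 2 × 789/3 = 101 + 526.00 ≈ 627
y = 389 + 2 × 1405/3 = 389 + 936.67 ≈ 1326

x = 627 px, y = 1326 px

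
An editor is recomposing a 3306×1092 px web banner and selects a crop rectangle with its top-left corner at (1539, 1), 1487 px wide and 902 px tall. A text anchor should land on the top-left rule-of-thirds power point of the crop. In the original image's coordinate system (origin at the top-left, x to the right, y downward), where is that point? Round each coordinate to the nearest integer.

One third of the crop width 1487 is 495.67 px.
One third of the crop height 902 is 300.67 px.
The top-left point is one-third across and one-third down within the crop:
x = 1539 + 1 × 495.67 ≈ 2035; y = 1 + 1 × 300.67 ≈ 302.

(2035, 302)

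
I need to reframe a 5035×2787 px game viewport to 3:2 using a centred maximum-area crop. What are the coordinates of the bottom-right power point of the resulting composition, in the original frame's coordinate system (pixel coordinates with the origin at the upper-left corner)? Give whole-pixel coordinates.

5035/2787 > 3/2, so the 3:2 crop keeps the full height 2787 and trims width to 2787 × 3/2 = 4180.50 px.
Left offset = (5035 − 4180.50)/2 = 427.25 px; top offset = 0.
Bottom-right is two-thirds across and two-thirds down within the crop:
x = 427.25 + 2 × 4180.50/3 ≈ 3214; y = 0.00 + 2 × 2787.00/3 ≈ 1858.

(3214, 1858)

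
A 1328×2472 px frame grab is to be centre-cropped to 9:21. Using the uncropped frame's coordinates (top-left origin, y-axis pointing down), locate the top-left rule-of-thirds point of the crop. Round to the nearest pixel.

x = 487 px, y = 824 px

1328/2472 > 9/21, so the 9:21 crop keeps the full height 2472 and trims width to 2472 × 9/21 = 1059.43 px.
Left offset = (1328 − 1059.43)/2 = 134.29 px; top offset = 0.
Top-left is one-third across and one-third down within the crop:
x = 134.29 + 1 × 1059.43/3 ≈ 487; y = 0.00 + 1 × 2472.00/3 ≈ 824.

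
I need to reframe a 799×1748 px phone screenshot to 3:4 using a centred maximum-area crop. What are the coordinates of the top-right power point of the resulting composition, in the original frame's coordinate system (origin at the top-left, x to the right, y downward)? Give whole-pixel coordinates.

799/1748 < 3/4, so the 3:4 crop keeps the full width 799 and trims height to 799 × 4/3 = 1065.33 px.
Top offset = (1748 − 1065.33)/2 = 341.33 px; left offset = 0.
Top-right is two-thirds across and one-third down within the crop:
x = 0.00 + 2 × 799.00/3 ≈ 533; y = 341.33 + 1 × 1065.33/3 ≈ 696.

x = 533 px, y = 696 px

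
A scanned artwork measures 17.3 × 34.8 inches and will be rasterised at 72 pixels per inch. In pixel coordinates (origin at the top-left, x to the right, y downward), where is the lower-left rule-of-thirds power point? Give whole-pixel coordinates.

In pixels the canvas is 17.3 × 72 = 1245.6 wide and 34.8 × 72 = 2505.6 tall.
The lower-left point is one-third across and two-thirds down:
x = 1 × 1245.6/3 ≈ 415; y = 2 × 2505.6/3 ≈ 1670.

(415, 1670)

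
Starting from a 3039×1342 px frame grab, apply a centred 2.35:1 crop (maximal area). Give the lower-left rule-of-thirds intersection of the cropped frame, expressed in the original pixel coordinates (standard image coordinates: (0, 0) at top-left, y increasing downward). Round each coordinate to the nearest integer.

x = 1013 px, y = 887 px

3039/1342 < 2.35/1, so the 2.35:1 crop keeps the full width 3039 and trims height to 3039 × 1/2.35 = 1293.19 px.
Top offset = (1342 − 1293.19)/2 = 24.40 px; left offset = 0.
Lower-left is one-third across and two-thirds down within the crop:
x = 0.00 + 1 × 3039.00/3 ≈ 1013; y = 24.40 + 2 × 1293.19/3 ≈ 887.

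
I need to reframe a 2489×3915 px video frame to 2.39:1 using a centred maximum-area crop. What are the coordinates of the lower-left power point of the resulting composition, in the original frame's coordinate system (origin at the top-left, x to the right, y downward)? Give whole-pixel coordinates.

(830, 2131)

2489/3915 < 2.39/1, so the 2.39:1 crop keeps the full width 2489 and trims height to 2489 × 1/2.39 = 1041.42 px.
Top offset = (3915 − 1041.42)/2 = 1436.79 px; left offset = 0.
Lower-left is one-third across and two-thirds down within the crop:
x = 0.00 + 1 × 2489.00/3 ≈ 830; y = 1436.79 + 2 × 1041.42/3 ≈ 2131.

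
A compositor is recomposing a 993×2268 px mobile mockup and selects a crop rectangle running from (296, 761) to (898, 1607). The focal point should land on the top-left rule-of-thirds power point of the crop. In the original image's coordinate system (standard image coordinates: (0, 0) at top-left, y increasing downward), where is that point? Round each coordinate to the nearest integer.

Crop width = 898 − 296 = 602 px; one third is 200.67 px.
Crop height = 1607 − 761 = 846 px; one third is 282.00 px.
The top-left point is one-third across and one-third down within the crop:
x = 296 + 1 × 200.67 ≈ 497; y = 761 + 1 × 282.00 ≈ 1043.

(497, 1043)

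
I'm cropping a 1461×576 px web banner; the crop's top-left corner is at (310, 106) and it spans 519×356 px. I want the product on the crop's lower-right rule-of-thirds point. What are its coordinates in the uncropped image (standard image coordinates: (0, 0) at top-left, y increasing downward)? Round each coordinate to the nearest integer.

One third of the crop width 519 is 173.00 px.
One third of the crop height 356 is 118.67 px.
The lower-right point is two-thirds across and two-thirds down within the crop:
x = 310 + 2 × 173.00 ≈ 656; y = 106 + 2 × 118.67 ≈ 343.

x = 656 px, y = 343 px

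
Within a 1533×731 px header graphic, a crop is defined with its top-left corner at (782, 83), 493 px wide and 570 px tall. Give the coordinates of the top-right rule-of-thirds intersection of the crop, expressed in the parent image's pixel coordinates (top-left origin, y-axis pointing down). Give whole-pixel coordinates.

(1111, 273)

One third of the crop width 493 is 164.33 px.
One third of the crop height 570 is 190.00 px.
The top-right point is two-thirds across and one-third down within the crop:
x = 782 + 2 × 164.33 ≈ 1111; y = 83 + 1 × 190.00 ≈ 273.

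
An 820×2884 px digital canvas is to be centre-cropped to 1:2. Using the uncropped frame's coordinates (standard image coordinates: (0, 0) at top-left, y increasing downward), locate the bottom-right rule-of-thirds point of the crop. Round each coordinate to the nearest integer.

(547, 1715)

820/2884 < 1/2, so the 1:2 crop keeps the full width 820 and trims height to 820 × 2/1 = 1640.00 px.
Top offset = (2884 − 1640.00)/2 = 622.00 px; left offset = 0.
Bottom-right is two-thirds across and two-thirds down within the crop:
x = 0.00 + 2 × 820.00/3 ≈ 547; y = 622.00 + 2 × 1640.00/3 ≈ 1715.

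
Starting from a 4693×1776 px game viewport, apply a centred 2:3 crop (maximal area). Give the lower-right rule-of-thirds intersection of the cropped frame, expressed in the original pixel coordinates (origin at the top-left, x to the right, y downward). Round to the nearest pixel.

(2544, 1184)

4693/1776 > 2/3, so the 2:3 crop keeps the full height 1776 and trims width to 1776 × 2/3 = 1184.00 px.
Left offset = (4693 − 1184.00)/2 = 1754.50 px; top offset = 0.
Lower-right is two-thirds across and two-thirds down within the crop:
x = 1754.50 + 2 × 1184.00/3 ≈ 2544; y = 0.00 + 2 × 1776.00/3 ≈ 1184.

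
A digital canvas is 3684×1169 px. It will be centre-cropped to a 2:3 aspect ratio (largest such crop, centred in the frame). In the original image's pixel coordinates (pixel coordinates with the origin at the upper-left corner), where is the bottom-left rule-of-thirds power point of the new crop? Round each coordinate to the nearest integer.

x = 1712 px, y = 779 px

3684/1169 > 2/3, so the 2:3 crop keeps the full height 1169 and trims width to 1169 × 2/3 = 779.33 px.
Left offset = (3684 − 779.33)/2 = 1452.33 px; top offset = 0.
Bottom-left is one-third across and two-thirds down within the crop:
x = 1452.33 + 1 × 779.33/3 ≈ 1712; y = 0.00 + 2 × 1169.00/3 ≈ 779.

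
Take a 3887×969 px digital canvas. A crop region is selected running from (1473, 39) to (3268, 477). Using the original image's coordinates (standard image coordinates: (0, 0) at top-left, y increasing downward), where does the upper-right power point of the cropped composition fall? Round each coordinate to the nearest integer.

Crop width = 3268 − 1473 = 1795 px; one third is 598.33 px.
Crop height = 477 − 39 = 438 px; one third is 146.00 px.
The upper-right point is two-thirds across and one-third down within the crop:
x = 1473 + 2 × 598.33 ≈ 2670; y = 39 + 1 × 146.00 ≈ 185.

(2670, 185)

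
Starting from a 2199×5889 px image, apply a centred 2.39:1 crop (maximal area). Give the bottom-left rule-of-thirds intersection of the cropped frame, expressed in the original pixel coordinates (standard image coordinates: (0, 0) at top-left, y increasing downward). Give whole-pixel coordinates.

(733, 3098)

2199/5889 < 2.39/1, so the 2.39:1 crop keeps the full width 2199 and trims height to 2199 × 1/2.39 = 920.08 px.
Top offset = (5889 − 920.08)/2 = 2484.46 px; left offset = 0.
Bottom-left is one-third across and two-thirds down within the crop:
x = 0.00 + 1 × 2199.00/3 ≈ 733; y = 2484.46 + 2 × 920.08/3 ≈ 3098.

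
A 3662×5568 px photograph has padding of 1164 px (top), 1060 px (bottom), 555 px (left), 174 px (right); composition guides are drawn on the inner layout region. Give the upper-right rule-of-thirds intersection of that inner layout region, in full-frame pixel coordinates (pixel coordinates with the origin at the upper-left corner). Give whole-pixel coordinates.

Content width = 3662 − 555 − 174 = 2933 px; content height = 5568 − 1164 − 1060 = 3344 px.
Upper-right is two-thirds across and one-third down within the inner layout region.
x = 555 + 2 × 2933/3 = 555 + 1955.33 ≈ 2510
y = 1164 + 1 × 3344/3 = 1164 + 1114.67 ≈ 2279

(2510, 2279)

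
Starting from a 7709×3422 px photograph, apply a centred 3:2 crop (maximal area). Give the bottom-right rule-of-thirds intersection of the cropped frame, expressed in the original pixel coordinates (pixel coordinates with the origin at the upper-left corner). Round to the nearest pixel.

7709/3422 > 3/2, so the 3:2 crop keeps the full height 3422 and trims width to 3422 × 3/2 = 5133.00 px.
Left offset = (7709 − 5133.00)/2 = 1288.00 px; top offset = 0.
Bottom-right is two-thirds across and two-thirds down within the crop:
x = 1288.00 + 2 × 5133.00/3 ≈ 4710; y = 0.00 + 2 × 3422.00/3 ≈ 2281.

x = 4710 px, y = 2281 px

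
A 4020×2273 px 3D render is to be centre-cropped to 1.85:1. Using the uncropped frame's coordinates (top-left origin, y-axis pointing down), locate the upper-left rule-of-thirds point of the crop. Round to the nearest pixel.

(1340, 774)

4020/2273 < 1.85/1, so the 1.85:1 crop keeps the full width 4020 and trims height to 4020 × 1/1.85 = 2172.97 px.
Top offset = (2273 − 2172.97)/2 = 50.01 px; left offset = 0.
Upper-left is one-third across and one-third down within the crop:
x = 0.00 + 1 × 4020.00/3 ≈ 1340; y = 50.01 + 1 × 2172.97/3 ≈ 774.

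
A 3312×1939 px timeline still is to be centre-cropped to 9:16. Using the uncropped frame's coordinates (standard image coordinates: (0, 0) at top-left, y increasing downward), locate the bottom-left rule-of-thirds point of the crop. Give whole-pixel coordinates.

(1474, 1293)

3312/1939 > 9/16, so the 9:16 crop keeps the full height 1939 and trims width to 1939 × 9/16 = 1090.69 px.
Left offset = (3312 − 1090.69)/2 = 1110.66 px; top offset = 0.
Bottom-left is one-third across and two-thirds down within the crop:
x = 1110.66 + 1 × 1090.69/3 ≈ 1474; y = 0.00 + 2 × 1939.00/3 ≈ 1293.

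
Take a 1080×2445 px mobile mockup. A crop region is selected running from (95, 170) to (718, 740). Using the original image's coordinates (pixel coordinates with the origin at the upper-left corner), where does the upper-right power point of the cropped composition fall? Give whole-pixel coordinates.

Crop width = 718 − 95 = 623 px; one third is 207.67 px.
Crop height = 740 − 170 = 570 px; one third is 190.00 px.
The upper-right point is two-thirds across and one-third down within the crop:
x = 95 + 2 × 207.67 ≈ 510; y = 170 + 1 × 190.00 ≈ 360.

x = 510 px, y = 360 px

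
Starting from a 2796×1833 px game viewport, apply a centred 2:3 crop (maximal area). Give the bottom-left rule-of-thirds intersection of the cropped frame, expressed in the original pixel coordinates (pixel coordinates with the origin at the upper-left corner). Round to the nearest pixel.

x = 1194 px, y = 1222 px

2796/1833 > 2/3, so the 2:3 crop keeps the full height 1833 and trims width to 1833 × 2/3 = 1222.00 px.
Left offset = (2796 − 1222.00)/2 = 787.00 px; top offset = 0.
Bottom-left is one-third across and two-thirds down within the crop:
x = 787.00 + 1 × 1222.00/3 ≈ 1194; y = 0.00 + 2 × 1833.00/3 ≈ 1222.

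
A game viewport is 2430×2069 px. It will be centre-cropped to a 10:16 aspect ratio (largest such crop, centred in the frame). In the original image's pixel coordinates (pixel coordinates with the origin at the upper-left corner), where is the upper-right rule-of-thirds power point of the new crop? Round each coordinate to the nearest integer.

(1431, 690)

2430/2069 > 10/16, so the 10:16 crop keeps the full height 2069 and trims width to 2069 × 10/16 = 1293.12 px.
Left offset = (2430 − 1293.12)/2 = 568.44 px; top offset = 0.
Upper-right is two-thirds across and one-third down within the crop:
x = 568.44 + 2 × 1293.12/3 ≈ 1431; y = 0.00 + 1 × 2069.00/3 ≈ 690.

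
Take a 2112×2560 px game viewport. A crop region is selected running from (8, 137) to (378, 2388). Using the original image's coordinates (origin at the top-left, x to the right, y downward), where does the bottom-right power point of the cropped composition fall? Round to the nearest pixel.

(255, 1638)

Crop width = 378 − 8 = 370 px; one third is 123.33 px.
Crop height = 2388 − 137 = 2251 px; one third is 750.33 px.
The bottom-right point is two-thirds across and two-thirds down within the crop:
x = 8 + 2 × 123.33 ≈ 255; y = 137 + 2 × 750.33 ≈ 1638.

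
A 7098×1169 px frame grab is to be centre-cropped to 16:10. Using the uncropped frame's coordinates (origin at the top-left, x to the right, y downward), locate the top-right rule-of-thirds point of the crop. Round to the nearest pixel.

7098/1169 > 16/10, so the 16:10 crop keeps the full height 1169 and trims width to 1169 × 16/10 = 1870.40 px.
Left offset = (7098 − 1870.40)/2 = 2613.80 px; top offset = 0.
Top-right is two-thirds across and one-third down within the crop:
x = 2613.80 + 2 × 1870.40/3 ≈ 3861; y = 0.00 + 1 × 1169.00/3 ≈ 390.

x = 3861 px, y = 390 px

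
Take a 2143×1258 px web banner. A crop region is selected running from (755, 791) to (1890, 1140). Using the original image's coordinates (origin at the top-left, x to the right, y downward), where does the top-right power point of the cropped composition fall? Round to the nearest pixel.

Crop width = 1890 − 755 = 1135 px; one third is 378.33 px.
Crop height = 1140 − 791 = 349 px; one third is 116.33 px.
The top-right point is two-thirds across and one-third down within the crop:
x = 755 + 2 × 378.33 ≈ 1512; y = 791 + 1 × 116.33 ≈ 907.

(1512, 907)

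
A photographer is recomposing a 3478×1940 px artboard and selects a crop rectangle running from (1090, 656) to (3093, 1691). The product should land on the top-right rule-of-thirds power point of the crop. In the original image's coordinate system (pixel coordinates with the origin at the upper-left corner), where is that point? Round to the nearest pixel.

(2425, 1001)

Crop width = 3093 − 1090 = 2003 px; one third is 667.67 px.
Crop height = 1691 − 656 = 1035 px; one third is 345.00 px.
The top-right point is two-thirds across and one-third down within the crop:
x = 1090 + 2 × 667.67 ≈ 2425; y = 656 + 1 × 345.00 ≈ 1001.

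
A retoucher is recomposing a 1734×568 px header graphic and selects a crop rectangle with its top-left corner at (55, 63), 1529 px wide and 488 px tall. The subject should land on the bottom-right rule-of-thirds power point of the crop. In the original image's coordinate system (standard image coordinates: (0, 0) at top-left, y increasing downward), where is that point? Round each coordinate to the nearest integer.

One third of the crop width 1529 is 509.67 px.
One third of the crop height 488 is 162.67 px.
The bottom-right point is two-thirds across and two-thirds down within the crop:
x = 55 + 2 × 509.67 ≈ 1074; y = 63 + 2 × 162.67 ≈ 388.

x = 1074 px, y = 388 px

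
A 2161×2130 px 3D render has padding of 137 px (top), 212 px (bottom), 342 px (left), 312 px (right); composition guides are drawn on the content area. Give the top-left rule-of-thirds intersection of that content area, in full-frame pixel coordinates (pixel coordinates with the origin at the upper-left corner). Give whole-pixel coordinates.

Content width = 2161 − 342 − 312 = 1507 px; content height = 2130 − 137 − 212 = 1781 px.
Top-left is one-third across and one-third down within the content area.
x = 342 + 1 × 1507/3 = 342 + 502.33 ≈ 844
y = 137 + 1 × 1781/3 = 137 + 593.67 ≈ 731

(844, 731)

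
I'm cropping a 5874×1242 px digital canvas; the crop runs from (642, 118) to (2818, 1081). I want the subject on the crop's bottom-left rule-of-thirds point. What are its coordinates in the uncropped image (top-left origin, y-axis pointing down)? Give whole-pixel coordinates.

x = 1367 px, y = 760 px

Crop width = 2818 − 642 = 2176 px; one third is 725.33 px.
Crop height = 1081 − 118 = 963 px; one third is 321.00 px.
The bottom-left point is one-third across and two-thirds down within the crop:
x = 642 + 1 × 725.33 ≈ 1367; y = 118 + 2 × 321.00 ≈ 760.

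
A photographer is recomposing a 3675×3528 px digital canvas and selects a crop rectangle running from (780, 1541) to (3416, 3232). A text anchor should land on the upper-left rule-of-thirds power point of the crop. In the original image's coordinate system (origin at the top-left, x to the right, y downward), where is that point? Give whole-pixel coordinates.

Crop width = 3416 − 780 = 2636 px; one third is 878.67 px.
Crop height = 3232 − 1541 = 1691 px; one third is 563.67 px.
The upper-left point is one-third across and one-third down within the crop:
x = 780 + 1 × 878.67 ≈ 1659; y = 1541 + 1 × 563.67 ≈ 2105.

x = 1659 px, y = 2105 px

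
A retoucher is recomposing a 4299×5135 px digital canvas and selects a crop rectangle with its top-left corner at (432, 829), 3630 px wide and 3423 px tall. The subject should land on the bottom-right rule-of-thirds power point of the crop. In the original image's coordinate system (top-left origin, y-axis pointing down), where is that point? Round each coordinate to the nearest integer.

One third of the crop width 3630 is 1210.00 px.
One third of the crop height 3423 is 1141.00 px.
The bottom-right point is two-thirds across and two-thirds down within the crop:
x = 432 + 2 × 1210.00 ≈ 2852; y = 829 + 2 × 1141.00 ≈ 3111.

x = 2852 px, y = 3111 px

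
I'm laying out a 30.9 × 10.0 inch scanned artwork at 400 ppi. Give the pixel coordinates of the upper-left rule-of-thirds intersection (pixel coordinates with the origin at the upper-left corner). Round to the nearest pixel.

(4120, 1333)

In pixels the canvas is 30.9 × 400 = 12360 wide and 10.0 × 400 = 4000 tall.
The upper-left point is one-third across and one-third down:
x = 1 × 12360/3 ≈ 4120; y = 1 × 4000/3 ≈ 1333.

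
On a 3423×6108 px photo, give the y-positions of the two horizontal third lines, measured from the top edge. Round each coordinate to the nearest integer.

6108 / 3 = 2036, so the horizontal lines sit at one and two thirds of 6108.

2036 px and 4072 px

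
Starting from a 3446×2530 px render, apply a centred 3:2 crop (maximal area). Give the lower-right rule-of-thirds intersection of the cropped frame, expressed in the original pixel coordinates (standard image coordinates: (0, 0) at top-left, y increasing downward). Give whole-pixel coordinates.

x = 2297 px, y = 1648 px

3446/2530 < 3/2, so the 3:2 crop keeps the full width 3446 and trims height to 3446 × 2/3 = 2297.33 px.
Top offset = (2530 − 2297.33)/2 = 116.33 px; left offset = 0.
Lower-right is two-thirds across and two-thirds down within the crop:
x = 0.00 + 2 × 3446.00/3 ≈ 2297; y = 116.33 + 2 × 2297.33/3 ≈ 1648.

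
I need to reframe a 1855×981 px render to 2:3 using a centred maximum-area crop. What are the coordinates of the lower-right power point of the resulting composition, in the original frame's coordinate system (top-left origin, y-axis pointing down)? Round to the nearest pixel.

(1037, 654)

1855/981 > 2/3, so the 2:3 crop keeps the full height 981 and trims width to 981 × 2/3 = 654.00 px.
Left offset = (1855 − 654.00)/2 = 600.50 px; top offset = 0.
Lower-right is two-thirds across and two-thirds down within the crop:
x = 600.50 + 2 × 654.00/3 ≈ 1037; y = 0.00 + 2 × 981.00/3 ≈ 654.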